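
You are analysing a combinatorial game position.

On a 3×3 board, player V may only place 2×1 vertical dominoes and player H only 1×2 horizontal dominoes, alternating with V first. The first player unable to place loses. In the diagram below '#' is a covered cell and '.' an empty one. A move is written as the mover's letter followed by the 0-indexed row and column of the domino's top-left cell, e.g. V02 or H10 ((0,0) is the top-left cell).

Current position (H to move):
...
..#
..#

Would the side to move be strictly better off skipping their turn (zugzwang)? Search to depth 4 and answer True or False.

zugzwang(.../..#/..#, H) = False

p1 H@[.../..#/..#]: H00[##./..#/..#]-1 H01[.##/..#/..#]-1 H10[.../###/..#]+1* H20[.../..#/###]-1
p2 V@[.../###/..#] terminal -1; root [.../..#/..#] d4
if H skipped the turn, V would face:
~ p1 V@[.../..#/..#]: V00[#../#.#/..#]+1* V01[.#./.##/..#]+1 V10[.../#.#/#.#]+1 V11[.../.##/.##]+1
~ p2 H@[#../#.#/..#]: H01[###/#.#/..#]-1* H20[#../#.#/###]-1
~ p3 V@[###/#.#/..#]: V11[###/###/.##]+1*
~ p4 H@[###/###/.##] terminal -1; root [.../..#/..#] d4
compare (H): move=+1 vs pass=-1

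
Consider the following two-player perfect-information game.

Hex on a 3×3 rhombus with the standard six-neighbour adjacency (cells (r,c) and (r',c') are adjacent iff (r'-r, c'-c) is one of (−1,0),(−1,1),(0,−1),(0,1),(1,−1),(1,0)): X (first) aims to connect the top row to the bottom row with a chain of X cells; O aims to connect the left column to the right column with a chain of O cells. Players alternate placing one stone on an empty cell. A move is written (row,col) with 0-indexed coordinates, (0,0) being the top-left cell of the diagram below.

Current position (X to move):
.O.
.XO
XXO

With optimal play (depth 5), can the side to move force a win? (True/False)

ply 1, X at .O./.XO/XXO | (0,0)=+1→XO./.XO/XXO*; (0,2)=+1→.OX/.XO/XXO; (1,0)=+1→.O./XXO/XXO
ply 2, O at XO./.XO/XXO | (0,2)=-1→XOO/.XO/XXO*; (1,0)=-1→XO./OXO/XXO
ply 3, X at XOO/.XO/XXO | (1,0)=+1→XOO/XXO/XXO*
ply 4: XOO/XXO/XXO is terminal -1 (O); from .O./.XO/XXO depth 5

X winning at [.O./.XO/XXO]: True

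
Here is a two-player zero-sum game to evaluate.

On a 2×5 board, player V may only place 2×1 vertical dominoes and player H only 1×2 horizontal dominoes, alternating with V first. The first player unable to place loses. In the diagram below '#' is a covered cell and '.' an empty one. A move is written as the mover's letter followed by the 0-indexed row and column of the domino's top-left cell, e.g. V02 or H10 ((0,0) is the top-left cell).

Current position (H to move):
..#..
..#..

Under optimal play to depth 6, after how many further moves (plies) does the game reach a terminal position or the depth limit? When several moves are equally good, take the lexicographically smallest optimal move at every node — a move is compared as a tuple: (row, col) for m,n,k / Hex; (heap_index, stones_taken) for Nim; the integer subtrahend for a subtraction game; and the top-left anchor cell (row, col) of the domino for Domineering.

p1 H@[..#../..#..]: H00[###../..#..]-1* H03[..###/..#..]-1 H10[..#../###..]-1 H13[..#../..###]-1
p2 V@[###../..#..]: V03[####./..##.]+1* V04[###.#/..#.#]+1
p3 H@[####./..##.]: H10[####./####.]-1*
p4 V@[####./####.]: V04[#####/#####]+1*
p5 H@[#####/#####] terminal -1; root [..#../..#..] d6

PV length from [..#../..#..]: 4 plies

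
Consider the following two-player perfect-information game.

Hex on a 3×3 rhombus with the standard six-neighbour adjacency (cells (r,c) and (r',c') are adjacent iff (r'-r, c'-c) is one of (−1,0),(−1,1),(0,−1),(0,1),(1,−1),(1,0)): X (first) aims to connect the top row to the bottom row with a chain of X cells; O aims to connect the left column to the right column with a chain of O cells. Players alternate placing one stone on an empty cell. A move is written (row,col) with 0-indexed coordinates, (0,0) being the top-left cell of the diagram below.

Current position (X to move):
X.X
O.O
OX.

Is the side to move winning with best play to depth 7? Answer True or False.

X winning at [X.X/O.O/OX.]: True

[X.X/O.O/OX.] X move#1: (0,1):-1/XXX/O.O/OX., (1,1):+1/X.X/OXO/OX.*, (2,2):-1/X.X/O.O/OXX
[X.X/OXO/OX.] end (terminal -1, O#2); searched X.X/O.O/OX. to 7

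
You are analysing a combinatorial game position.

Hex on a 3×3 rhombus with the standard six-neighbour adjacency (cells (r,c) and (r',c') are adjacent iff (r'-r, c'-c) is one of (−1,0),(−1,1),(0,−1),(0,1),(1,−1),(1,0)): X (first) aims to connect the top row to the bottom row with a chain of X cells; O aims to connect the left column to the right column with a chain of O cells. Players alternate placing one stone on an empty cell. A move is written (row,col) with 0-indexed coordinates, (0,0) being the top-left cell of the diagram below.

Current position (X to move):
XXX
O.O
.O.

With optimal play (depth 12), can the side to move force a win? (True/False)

p1 X@[XXX/O.O/.O.]: (1,1)[XXX/OXO/.O.]-1* (2,0)[XXX/O.O/XO.]-1 (2,2)[XXX/O.O/.OX]-1
p2 O@[XXX/OXO/.O.]: (2,0)[XXX/OXO/OO.]+1* (2,2)[XXX/OXO/.OO]-1
p3 X@[XXX/OXO/OO.] terminal -1; root [XXX/O.O/.O.] d12

X winning at [XXX/O.O/.O.]: False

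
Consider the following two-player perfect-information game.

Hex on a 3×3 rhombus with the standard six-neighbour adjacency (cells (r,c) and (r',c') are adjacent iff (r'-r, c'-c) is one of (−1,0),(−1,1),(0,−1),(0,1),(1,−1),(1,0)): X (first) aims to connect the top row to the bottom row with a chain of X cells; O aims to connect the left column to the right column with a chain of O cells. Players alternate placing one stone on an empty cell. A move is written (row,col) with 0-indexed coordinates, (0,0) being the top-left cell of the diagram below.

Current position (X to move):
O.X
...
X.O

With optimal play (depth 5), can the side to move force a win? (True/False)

ply 1, X at O.X/.../X.O | (0,1)=+1→OXX/.../X.O*; (1,0)=+1→O.X/X../X.O; (1,1)=+1→O.X/.X./X.O; (1,2)=+1→O.X/..X/X.O; (2,1)=+1→O.X/.../XXO
ply 2, O at OXX/.../X.O | (1,0)=-1→OXX/O../X.O*; (1,1)=-1→OXX/.O./X.O; (1,2)=-1→OXX/..O/X.O; (2,1)=-1→OXX/.../XOO
ply 3, X at OXX/O../X.O | (1,1)=+1→OXX/OX./X.O*; (1,2)=+1→OXX/O.X/X.O; (2,1)=+1→OXX/O../XXO
ply 4: OXX/OX./X.O is terminal -1 (O); from O.X/.../X.O depth 5

X winning at [O.X/.../X.O]: True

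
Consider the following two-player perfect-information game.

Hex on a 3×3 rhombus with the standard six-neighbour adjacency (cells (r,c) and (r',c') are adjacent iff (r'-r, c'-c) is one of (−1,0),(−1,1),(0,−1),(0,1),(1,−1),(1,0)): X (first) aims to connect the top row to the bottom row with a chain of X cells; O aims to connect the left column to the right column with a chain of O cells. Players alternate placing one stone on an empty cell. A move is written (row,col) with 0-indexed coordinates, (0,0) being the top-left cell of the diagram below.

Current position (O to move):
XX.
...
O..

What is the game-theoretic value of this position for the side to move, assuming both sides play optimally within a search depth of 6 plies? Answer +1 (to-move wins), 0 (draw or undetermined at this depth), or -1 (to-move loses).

[XX./.../O..] O move#1: (0,2):+1/XXO/.../O..*, (1,0):-1/XX./O../O.., (1,1):+1/XX./.O./O.., (1,2):+1/XX./..O/O.., (2,1):+1/XX./.../OO., (2,2):+1/XX./.../O.O
[XXO/.../O..] X move#2: (1,0):-1/XXO/X../O..*, (1,1):-1/XXO/.X./O.., (1,2):-1/XXO/..X/O.., (2,1):-1/XXO/.../OX., (2,2):-1/XXO/.../O.X
[XXO/X../O..] O move#3: (1,1):+1/XXO/XO./O..*, (1,2):+1/XXO/X.O/O.., (2,1):+1/XXO/X../OO., (2,2):+1/XXO/X../O.O
[XXO/XO./O..] end (terminal -1, X#4); searched XX./.../O.. to 6

value(XX./.../O.., O) = +1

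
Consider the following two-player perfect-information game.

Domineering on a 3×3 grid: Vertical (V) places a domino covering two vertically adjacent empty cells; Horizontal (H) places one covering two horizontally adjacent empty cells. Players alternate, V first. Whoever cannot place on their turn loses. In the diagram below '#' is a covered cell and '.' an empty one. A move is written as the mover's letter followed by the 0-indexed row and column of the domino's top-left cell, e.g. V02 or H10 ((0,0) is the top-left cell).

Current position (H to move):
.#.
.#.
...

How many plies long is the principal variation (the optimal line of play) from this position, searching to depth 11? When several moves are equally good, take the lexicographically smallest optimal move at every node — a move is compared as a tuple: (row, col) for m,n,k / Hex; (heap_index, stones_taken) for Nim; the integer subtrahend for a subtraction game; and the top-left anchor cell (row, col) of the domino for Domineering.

ply 1, H at .#./.#./... | H20=-1→.#./.#./##.*; H21=-1→.#./.#./.##
ply 2, V at .#./.#./##. | V00=+1→##./##./##.*; V02=+1→.##/.##/##.; V12=+1→.#./.##/###
ply 3: ##./##./##. is terminal -1 (H); from .#./.#./... depth 11

PV length from [.#./.#./...]: 2 plies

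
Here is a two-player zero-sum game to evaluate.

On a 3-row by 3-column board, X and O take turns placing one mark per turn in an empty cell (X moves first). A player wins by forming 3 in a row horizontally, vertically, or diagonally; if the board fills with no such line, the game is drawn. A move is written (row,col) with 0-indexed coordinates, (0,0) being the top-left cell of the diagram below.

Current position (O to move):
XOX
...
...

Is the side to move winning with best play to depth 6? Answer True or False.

p1 O@[XOX/.../...]: (1,0)[XOX/O../...]-1 (1,1)[XOX/.O./...]+0* (1,2)[XOX/..O/...]-1 (2,0)[XOX/.../O..]-1 (2,1)[XOX/.../.O.]-1 (2,2)[XOX/.../..O]-1
p2 X@[XOX/.O./...]: (1,0)[XOX/XO./...]-1 (1,2)[XOX/.OX/...]-1 (2,0)[XOX/.O./X..]-1 (2,1)[XOX/.O./.X.]+0* (2,2)[XOX/.O./..X]-1
p3 O@[XOX/.O./.X.]: (1,0)[XOX/OO./.X.]+0* (1,2)[XOX/.OO/.X.]+0 (2,0)[XOX/.O./OX.]+0 (2,2)[XOX/.O./.XO]+0
p4 X@[XOX/OO./.X.]: (1,2)[XOX/OOX/.X.]+0* (2,0)[XOX/OO./XX.]-1 (2,2)[XOX/OO./.XX]-1
p5 O@[XOX/OOX/.X.]: (2,0)[XOX/OOX/OX.]-1 (2,2)[XOX/OOX/.XO]+0*
p6 X@[XOX/OOX/.XO]: (2,0)[XOX/OOX/XXO]+0*
p7 O@[XOX/OOX/XXO] terminal +0; root [XOX/.../...] d6

O winning at [XOX/.../...]: False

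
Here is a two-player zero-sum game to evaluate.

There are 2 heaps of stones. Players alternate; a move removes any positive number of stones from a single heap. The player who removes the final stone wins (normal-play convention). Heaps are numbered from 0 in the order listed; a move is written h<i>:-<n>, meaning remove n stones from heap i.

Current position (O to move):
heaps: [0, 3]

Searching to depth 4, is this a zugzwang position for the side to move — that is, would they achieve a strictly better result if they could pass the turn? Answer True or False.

zugzwang((0,3), O) = False

p1 O@[(0,3)]: h1:-1[(0,2)]-1 h1:-2[(0,1)]-1 h1:-3[(0,0)]+1*
p2 X@[(0,0)] terminal -1; root [(0,3)] d4
pass branch (X moves first from the same position):
  | p1 X@[(0,3)]: h1:-1[(0,2)]-1 h1:-2[(0,1)]-1 h1:-3[(0,0)]+1*
  | p2 O@[(0,0)] terminal -1; root [(0,3)] d4
O moving scores +1; O passing scores -1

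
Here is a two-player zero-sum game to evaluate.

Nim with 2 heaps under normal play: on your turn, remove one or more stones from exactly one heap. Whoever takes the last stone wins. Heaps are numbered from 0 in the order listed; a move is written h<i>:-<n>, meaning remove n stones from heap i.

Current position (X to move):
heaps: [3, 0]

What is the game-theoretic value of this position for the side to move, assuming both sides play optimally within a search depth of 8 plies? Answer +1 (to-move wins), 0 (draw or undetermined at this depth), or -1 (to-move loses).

ply 1, X at (3,0) | h0:-1=-1→(2,0); h0:-2=-1→(1,0); h0:-3=+1→(0,0)*
ply 2: (0,0) is terminal -1 (O); from (3,0) depth 8

value((3,0), X) = +1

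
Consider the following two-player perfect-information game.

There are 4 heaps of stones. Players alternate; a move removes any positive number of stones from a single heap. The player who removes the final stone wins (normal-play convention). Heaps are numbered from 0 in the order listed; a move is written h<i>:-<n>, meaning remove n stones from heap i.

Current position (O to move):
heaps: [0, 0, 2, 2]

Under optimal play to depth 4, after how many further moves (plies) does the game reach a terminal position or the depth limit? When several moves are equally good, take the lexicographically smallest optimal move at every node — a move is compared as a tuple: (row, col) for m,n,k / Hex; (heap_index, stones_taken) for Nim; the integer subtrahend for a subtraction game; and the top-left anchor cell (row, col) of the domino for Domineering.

p1 O@[(0,0,2,2)]: h2:-1[(0,0,1,2)]-1* h2:-2[(0,0,0,2)]-1 h3:-1[(0,0,2,1)]-1 h3:-2[(0,0,2,0)]-1
p2 X@[(0,0,1,2)]: h2:-1[(0,0,0,2)]-1 h3:-1[(0,0,1,1)]+1* h3:-2[(0,0,1,0)]-1
p3 O@[(0,0,1,1)]: h2:-1[(0,0,0,1)]-1* h3:-1[(0,0,1,0)]-1
p4 X@[(0,0,0,1)]: h3:-1[(0,0,0,0)]+1*
p5 O@[(0,0,0,0)] terminal -1; root [(0,0,2,2)] d4

PV length from [(0,0,2,2)]: 4 plies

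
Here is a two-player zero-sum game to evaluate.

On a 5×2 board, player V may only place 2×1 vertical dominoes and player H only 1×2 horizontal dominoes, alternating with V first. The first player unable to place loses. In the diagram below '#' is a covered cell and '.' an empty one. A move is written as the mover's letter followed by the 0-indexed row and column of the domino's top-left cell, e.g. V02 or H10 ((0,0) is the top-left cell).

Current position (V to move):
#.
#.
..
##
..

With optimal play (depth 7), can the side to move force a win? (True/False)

V winning at [#./#./../##/..]: False

[#./#./../##/..] V move#1: V01:-1/##/##/../##/..*, V11:-1/#./##/.#/##/..
[##/##/../##/..] H move#2: H20:+1/##/##/##/##/..*, H40:+1/##/##/../##/##
[##/##/##/##/..] end (terminal -1, V#3); searched #./#./../##/.. to 7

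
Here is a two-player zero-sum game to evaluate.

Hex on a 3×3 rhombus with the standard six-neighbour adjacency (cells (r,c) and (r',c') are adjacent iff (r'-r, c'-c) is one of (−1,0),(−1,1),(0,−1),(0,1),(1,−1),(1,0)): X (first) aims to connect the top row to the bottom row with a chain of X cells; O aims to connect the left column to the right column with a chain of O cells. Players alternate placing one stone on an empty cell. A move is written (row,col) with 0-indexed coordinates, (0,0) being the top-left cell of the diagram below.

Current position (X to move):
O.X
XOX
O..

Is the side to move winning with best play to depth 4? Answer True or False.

p1 X@[O.X/XOX/O..]: (0,1)[OXX/XOX/O..]+1* (2,1)[O.X/XOX/OX.]+1 (2,2)[O.X/XOX/O.X]+1
p2 O@[OXX/XOX/O..]: (2,1)[OXX/XOX/OO.]-1* (2,2)[OXX/XOX/O.O]-1
p3 X@[OXX/XOX/OO.]: (2,2)[OXX/XOX/OOX]+1*
p4 O@[OXX/XOX/OOX] terminal -1; root [O.X/XOX/O..] d4

X winning at [O.X/XOX/O..]: True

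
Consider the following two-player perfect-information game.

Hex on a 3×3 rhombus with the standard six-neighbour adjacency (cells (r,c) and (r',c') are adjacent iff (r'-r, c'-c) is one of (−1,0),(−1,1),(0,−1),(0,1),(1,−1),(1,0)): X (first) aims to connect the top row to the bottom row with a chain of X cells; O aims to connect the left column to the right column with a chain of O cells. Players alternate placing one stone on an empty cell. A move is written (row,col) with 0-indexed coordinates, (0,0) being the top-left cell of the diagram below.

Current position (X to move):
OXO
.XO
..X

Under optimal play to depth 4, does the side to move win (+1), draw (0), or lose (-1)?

value(OXO/.XO/..X, X) = +1

p1 X@[OXO/.XO/..X]: (1,0)[OXO/XXO/..X]+1* (2,0)[OXO/.XO/X.X]+1 (2,1)[OXO/.XO/.XX]+1
p2 O@[OXO/XXO/..X]: (2,0)[OXO/XXO/O.X]-1* (2,1)[OXO/XXO/.OX]-1
p3 X@[OXO/XXO/O.X]: (2,1)[OXO/XXO/OXX]+1*
p4 O@[OXO/XXO/OXX] terminal -1; root [OXO/.XO/..X] d4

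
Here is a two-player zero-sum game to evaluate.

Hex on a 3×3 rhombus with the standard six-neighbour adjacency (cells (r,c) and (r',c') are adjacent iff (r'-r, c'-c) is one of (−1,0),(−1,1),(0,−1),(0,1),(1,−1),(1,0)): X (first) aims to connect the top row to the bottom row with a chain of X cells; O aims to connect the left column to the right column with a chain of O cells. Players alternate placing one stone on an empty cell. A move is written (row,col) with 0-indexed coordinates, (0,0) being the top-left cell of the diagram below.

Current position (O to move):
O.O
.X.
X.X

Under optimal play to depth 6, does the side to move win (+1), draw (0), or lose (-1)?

value(O.O/.X./X.X, O) = +1

[O.O/.X./X.X] O move#1: (0,1):+1/OOO/.X./X.X*, (1,0):-1/O.O/OX./X.X, (1,2):-1/O.O/.XO/X.X, (2,1):-1/O.O/.X./XOX
[OOO/.X./X.X] end (terminal -1, X#2); searched O.O/.X./X.X to 6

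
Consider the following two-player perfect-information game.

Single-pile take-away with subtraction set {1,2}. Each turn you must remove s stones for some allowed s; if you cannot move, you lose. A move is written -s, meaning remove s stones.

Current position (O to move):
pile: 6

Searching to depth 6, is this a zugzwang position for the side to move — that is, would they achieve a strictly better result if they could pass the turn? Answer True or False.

p1 O@[6]: -1[5]-1* -2[4]-1
p2 X@[5]: -1[4]-1 -2[3]+1*
p3 O@[3]: -1[2]-1* -2[1]-1
p4 X@[2]: -1[1]-1 -2[0]+1*
p5 O@[0] terminal -1; root [6] d6
pass branch (X moves first from the same position):
  | p1 X@[6]: -1[5]-1* -2[4]-1
  | p2 O@[5]: -1[4]-1 -2[3]+1*
  | p3 X@[3]: -1[2]-1* -2[1]-1
  | p4 O@[2]: -1[1]-1 -2[0]+1*
  | p5 X@[0] terminal -1; root [6] d6
O moving scores -1; O passing scores +1

zugzwang(6, O) = True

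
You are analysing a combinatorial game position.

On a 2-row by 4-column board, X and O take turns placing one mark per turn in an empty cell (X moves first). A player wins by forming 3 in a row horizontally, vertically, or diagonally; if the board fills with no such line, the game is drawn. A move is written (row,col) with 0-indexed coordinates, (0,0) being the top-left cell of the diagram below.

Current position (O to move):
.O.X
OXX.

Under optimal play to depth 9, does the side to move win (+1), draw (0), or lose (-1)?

value(.O.X/OXX., O) = 0

[.O.X/OXX.] O move#1: (0,0):-1/OO.X/OXX., (0,2):-1/.OOX/OXX., (1,3):+0/.O.X/OXXO*
[.O.X/OXXO] X move#2: (0,0):+0/XO.X/OXXO*, (0,2):+0/.OXX/OXXO
[XO.X/OXXO] O move#3: (0,2):+0/XOOX/OXXO*
[XOOX/OXXO] end (terminal +0, X#4); searched .O.X/OXX. to 9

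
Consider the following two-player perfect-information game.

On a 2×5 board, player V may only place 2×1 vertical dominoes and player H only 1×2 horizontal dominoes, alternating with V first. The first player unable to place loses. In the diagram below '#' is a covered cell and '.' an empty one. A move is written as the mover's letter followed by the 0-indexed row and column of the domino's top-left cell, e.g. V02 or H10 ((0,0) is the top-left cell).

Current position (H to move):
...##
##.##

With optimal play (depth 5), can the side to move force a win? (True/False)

ply 1, H at ...##/##.## | H00=-1→##.##/##.##; H01=+1→.####/##.##*
ply 2: .####/##.## is terminal -1 (V); from ...##/##.## depth 5

H winning at [...##/##.##]: True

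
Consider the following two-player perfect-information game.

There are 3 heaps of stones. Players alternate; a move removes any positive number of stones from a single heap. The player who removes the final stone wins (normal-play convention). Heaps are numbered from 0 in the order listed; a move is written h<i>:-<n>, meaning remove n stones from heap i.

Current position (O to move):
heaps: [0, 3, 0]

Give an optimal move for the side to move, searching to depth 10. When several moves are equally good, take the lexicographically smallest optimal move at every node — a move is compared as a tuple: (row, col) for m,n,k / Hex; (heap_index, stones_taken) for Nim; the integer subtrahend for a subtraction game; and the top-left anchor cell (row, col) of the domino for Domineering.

p1 O@[(0,3,0)]: h1:-1[(0,2,0)]-1 h1:-2[(0,1,0)]-1 h1:-3[(0,0,0)]+1*
p2 X@[(0,0,0)] terminal -1; root [(0,3,0)] d10

O's best at [(0,3,0)]: h1:-3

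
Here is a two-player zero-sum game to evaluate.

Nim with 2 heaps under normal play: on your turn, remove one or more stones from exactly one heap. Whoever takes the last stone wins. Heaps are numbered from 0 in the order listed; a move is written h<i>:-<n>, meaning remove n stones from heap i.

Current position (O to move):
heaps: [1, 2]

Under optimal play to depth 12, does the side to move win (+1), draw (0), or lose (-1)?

value((1,2), O) = +1

ply 1, O at (1,2) | h0:-1=-1→(0,2); h1:-1=+1→(1,1)*; h1:-2=-1→(1,0)
ply 2, X at (1,1) | h0:-1=-1→(0,1)*; h1:-1=-1→(1,0)
ply 3, O at (0,1) | h1:-1=+1→(0,0)*
ply 4: (0,0) is terminal -1 (X); from (1,2) depth 12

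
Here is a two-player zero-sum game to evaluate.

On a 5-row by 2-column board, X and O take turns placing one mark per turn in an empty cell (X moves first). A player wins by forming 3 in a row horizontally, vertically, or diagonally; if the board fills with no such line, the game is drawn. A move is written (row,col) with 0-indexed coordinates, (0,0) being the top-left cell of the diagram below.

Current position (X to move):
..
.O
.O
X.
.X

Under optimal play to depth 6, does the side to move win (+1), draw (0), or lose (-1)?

value(../.O/.O/X./.X, X) = -1

p1 X@[../.O/.O/X./.X]: (0,0)[X./.O/.O/X./.X]-1* (0,1)[.X/.O/.O/X./.X]-1 (1,0)[../XO/.O/X./.X]-1 (2,0)[../.O/XO/X./.X]-1 (3,1)[../.O/.O/XX/.X]-1 (4,0)[../.O/.O/X./XX]-1
p2 O@[X./.O/.O/X./.X]: (0,1)[XO/.O/.O/X./.X]+1* (1,0)[X./OO/.O/X./.X]+1 (2,0)[X./.O/OO/X./.X]+1 (3,1)[X./.O/.O/XO/.X]+1 (4,0)[X./.O/.O/X./OX]+1
p3 X@[XO/.O/.O/X./.X] terminal -1; root [../.O/.O/X./.X] d6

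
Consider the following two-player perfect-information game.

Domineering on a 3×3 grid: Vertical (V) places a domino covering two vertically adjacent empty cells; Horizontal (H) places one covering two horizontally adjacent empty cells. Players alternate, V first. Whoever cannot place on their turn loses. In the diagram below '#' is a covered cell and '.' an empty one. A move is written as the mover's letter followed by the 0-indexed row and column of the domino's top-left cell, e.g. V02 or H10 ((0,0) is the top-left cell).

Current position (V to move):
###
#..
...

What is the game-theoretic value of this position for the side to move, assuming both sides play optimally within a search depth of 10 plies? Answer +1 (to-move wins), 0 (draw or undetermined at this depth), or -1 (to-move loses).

[###/#../...] V move#1: V11:+1/###/##./.#.*, V12:-1/###/#.#/..#
[###/##./.#.] end (terminal -1, H#2); searched ###/#../... to 10

value(###/#../..., V) = +1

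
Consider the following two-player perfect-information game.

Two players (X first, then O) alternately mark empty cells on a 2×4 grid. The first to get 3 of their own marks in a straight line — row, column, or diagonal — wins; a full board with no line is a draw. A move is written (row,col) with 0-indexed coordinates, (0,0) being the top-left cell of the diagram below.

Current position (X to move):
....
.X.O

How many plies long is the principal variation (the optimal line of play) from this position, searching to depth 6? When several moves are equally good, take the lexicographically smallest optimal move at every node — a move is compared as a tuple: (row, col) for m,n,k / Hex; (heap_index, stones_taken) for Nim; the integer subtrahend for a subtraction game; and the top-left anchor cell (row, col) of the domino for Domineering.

PV length from [..../.X.O]: 6 plies

[..../.X.O] X move#1: (0,0):+0/X.../.X.O*, (0,1):+0/.X../.X.O, (0,2):+0/..X./.X.O, (0,3):+0/...X/.X.O, (1,0):+0/..../XX.O, (1,2):+0/..../.XXO
[X.../.X.O] O move#2: (0,1):+0/XO../.X.O*, (0,2):+0/X.O./.X.O, (0,3):+0/X..O/.X.O, (1,0):+0/X.../OX.O, (1,2):+0/X.../.XOO
[XO../.X.O] X move#3: (0,2):+0/XOX./.X.O*, (0,3):+0/XO.X/.X.O, (1,0):+0/XO../XX.O, (1,2):+0/XO../.XXO
[XOX./.X.O] O move#4: (0,3):+0/XOXO/.X.O*, (1,0):+0/XOX./OX.O, (1,2):+0/XOX./.XOO
[XOXO/.X.O] X move#5: (1,0):+0/XOXO/XX.O*, (1,2):+0/XOXO/.XXO
[XOXO/XX.O] O move#6: (1,2):+0/XOXO/XXOO*
[XOXO/XXOO] end (terminal +0, X#7); searched ..../.X.O to 6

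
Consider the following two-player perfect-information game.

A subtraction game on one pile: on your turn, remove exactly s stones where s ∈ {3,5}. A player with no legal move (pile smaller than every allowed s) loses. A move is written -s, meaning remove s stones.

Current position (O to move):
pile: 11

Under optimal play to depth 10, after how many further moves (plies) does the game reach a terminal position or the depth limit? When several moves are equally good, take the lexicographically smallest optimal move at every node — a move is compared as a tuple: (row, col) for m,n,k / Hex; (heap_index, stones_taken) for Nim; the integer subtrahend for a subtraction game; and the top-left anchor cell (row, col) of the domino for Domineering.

ply 1, O at 11 | -3=+1→8*; -5=-1→6
ply 2, X at 8 | -3=-1→5*; -5=-1→3
ply 3, O at 5 | -3=+1→2*; -5=+1→0
ply 4: 2 is terminal -1 (X); from 11 depth 10

PV length from [11]: 3 plies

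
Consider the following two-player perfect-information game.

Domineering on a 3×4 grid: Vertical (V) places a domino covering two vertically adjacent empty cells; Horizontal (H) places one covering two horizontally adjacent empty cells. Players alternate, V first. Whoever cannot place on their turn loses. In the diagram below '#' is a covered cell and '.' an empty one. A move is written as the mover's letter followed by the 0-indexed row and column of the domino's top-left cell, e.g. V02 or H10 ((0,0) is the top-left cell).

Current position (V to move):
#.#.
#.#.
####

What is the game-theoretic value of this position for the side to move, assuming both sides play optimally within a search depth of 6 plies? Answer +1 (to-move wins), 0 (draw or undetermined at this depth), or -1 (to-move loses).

p1 V@[#.#./#.#./####]: V01[###./###./####]+1* V03[#.##/#.##/####]+1
p2 H@[###./###./####] terminal -1; root [#.#./#.#./####] d6

value(#.#./#.#./####, V) = +1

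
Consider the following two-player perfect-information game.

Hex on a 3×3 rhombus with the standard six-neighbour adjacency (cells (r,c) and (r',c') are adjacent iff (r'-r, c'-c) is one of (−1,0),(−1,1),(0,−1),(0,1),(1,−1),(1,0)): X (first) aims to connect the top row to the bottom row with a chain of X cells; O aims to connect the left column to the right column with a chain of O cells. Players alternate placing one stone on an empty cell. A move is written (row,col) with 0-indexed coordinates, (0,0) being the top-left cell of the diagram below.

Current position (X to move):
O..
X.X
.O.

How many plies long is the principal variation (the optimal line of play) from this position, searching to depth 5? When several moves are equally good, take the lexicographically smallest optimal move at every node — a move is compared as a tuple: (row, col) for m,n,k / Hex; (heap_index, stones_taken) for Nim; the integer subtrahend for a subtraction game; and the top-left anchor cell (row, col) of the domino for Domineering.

[O../X.X/.O.] X move#1: (0,1):+1/OX./X.X/.O.*, (0,2):+1/O.X/X.X/.O., (1,1):+1/O../XXX/.O., (2,0):+1/O../X.X/XO., (2,2):+1/O../X.X/.OX
[OX./X.X/.O.] O move#2: (0,2):-1/OXO/X.X/.O.*, (1,1):-1/OX./XOX/.O., (2,0):-1/OX./X.X/OO., (2,2):-1/OX./X.X/.OO
[OXO/X.X/.O.] X move#3: (1,1):+1/OXO/XXX/.O.*, (2,0):+1/OXO/X.X/XO., (2,2):+1/OXO/X.X/.OX
[OXO/XXX/.O.] O move#4: (2,0):-1/OXO/XXX/OO.*, (2,2):-1/OXO/XXX/.OO
[OXO/XXX/OO.] X move#5: (2,2):+1/OXO/XXX/OOX*
[OXO/XXX/OOX] end (terminal -1, O#6); searched O../X.X/.O. to 5

PV length from [O../X.X/.O.]: 5 plies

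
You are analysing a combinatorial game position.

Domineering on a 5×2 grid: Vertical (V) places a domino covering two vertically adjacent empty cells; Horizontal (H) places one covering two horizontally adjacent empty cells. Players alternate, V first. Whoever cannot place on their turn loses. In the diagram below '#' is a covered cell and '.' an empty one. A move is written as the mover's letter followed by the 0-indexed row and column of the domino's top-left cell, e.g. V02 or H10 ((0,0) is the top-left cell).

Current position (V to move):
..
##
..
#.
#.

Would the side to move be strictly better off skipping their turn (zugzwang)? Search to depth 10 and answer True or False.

[../##/../#./#.] V move#1: V21:-1/../##/.#/##/#.*, V31:-1/../##/../##/##
[../##/.#/##/#.] H move#2: H00:+1/##/##/.#/##/#.*
[##/##/.#/##/#.] end (terminal -1, V#3); searched ../##/../#./#. to 10
suppose V passes — search the same position with H to move:
pass> [../##/../#./#.] H move#1: H00:-1/##/##/../#./#., H20:+1/../##/##/#./#.*
pass> [../##/##/#./#.] V move#2: V31:-1/../##/##/##/##*
pass> [../##/##/##/##] H move#3: H00:+1/##/##/##/##/##*
pass> [##/##/##/##/##] end (terminal -1, V#4); searched ../##/../#./#. to 10
for V: play -1, pass -1

zugzwang(../##/../#./#., V) = False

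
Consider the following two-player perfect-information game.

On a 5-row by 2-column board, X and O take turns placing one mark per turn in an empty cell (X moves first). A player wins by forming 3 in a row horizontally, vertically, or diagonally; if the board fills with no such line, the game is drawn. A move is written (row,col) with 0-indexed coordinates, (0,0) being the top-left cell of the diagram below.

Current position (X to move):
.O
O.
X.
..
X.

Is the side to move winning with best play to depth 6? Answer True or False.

X winning at [.O/O./X./../X.]: True

p1 X@[.O/O./X./../X.]: (0,0)[XO/O./X./../X.]+0 (1,1)[.O/OX/X./../X.]+0 (2,1)[.O/O./XX/../X.]+1* (3,0)[.O/O./X./X./X.]+1 (3,1)[.O/O./X./.X/X.]+1 (4,1)[.O/O./X./../XX]+0
p2 O@[.O/O./XX/../X.]: (0,0)[OO/O./XX/../X.]-1* (1,1)[.O/OO/XX/../X.]-1 (3,0)[.O/O./XX/O./X.]-1 (3,1)[.O/O./XX/.O/X.]-1 (4,1)[.O/O./XX/../XO]-1
p3 X@[OO/O./XX/../X.]: (1,1)[OO/OX/XX/../X.]+1* (3,0)[OO/O./XX/X./X.]+1 (3,1)[OO/O./XX/.X/X.]+1 (4,1)[OO/O./XX/../XX]+1
p4 O@[OO/OX/XX/../X.]: (3,0)[OO/OX/XX/O./X.]-1* (3,1)[OO/OX/XX/.O/X.]-1 (4,1)[OO/OX/XX/../XO]-1
p5 X@[OO/OX/XX/O./X.]: (3,1)[OO/OX/XX/OX/X.]+1* (4,1)[OO/OX/XX/O./XX]+0
p6 O@[OO/OX/XX/OX/X.] terminal -1; root [.O/O./X./../X.] d6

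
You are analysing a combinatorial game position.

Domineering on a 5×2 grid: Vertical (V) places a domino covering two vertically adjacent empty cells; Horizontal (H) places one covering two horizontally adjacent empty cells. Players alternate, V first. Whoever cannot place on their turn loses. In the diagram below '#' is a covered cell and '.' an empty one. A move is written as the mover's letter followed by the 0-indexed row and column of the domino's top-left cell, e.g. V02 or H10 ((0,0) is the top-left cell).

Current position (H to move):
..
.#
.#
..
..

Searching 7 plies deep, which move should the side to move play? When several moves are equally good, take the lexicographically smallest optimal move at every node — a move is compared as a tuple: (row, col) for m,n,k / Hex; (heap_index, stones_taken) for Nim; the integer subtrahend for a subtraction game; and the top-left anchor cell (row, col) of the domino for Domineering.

H's best at [../.#/.#/../..]: H30

[../.#/.#/../..] H move#1: H00:-1/##/.#/.#/../.., H30:+1/../.#/.#/##/..*, H40:+1/../.#/.#/../##
[../.#/.#/##/..] V move#2: V00:-1/#./##/.#/##/..*, V10:-1/../##/##/##/..
[#./##/.#/##/..] H move#3: H40:+1/#./##/.#/##/##*
[#./##/.#/##/##] end (terminal -1, V#4); searched ../.#/.#/../.. to 7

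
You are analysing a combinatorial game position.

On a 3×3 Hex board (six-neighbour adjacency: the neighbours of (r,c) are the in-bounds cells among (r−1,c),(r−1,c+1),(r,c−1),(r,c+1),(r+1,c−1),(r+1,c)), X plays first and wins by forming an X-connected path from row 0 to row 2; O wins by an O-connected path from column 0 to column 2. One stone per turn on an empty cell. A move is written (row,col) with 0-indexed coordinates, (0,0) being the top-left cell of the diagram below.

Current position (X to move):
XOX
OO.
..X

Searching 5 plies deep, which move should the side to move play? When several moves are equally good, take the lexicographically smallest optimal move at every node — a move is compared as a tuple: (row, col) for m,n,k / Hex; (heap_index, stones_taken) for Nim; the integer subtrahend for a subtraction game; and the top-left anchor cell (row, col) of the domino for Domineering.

ply 1, X at XOX/OO./..X | (1,2)=+1→XOX/OOX/..X*; (2,0)=-1→XOX/OO./X.X; (2,1)=-1→XOX/OO./.XX
ply 2: XOX/OOX/..X is terminal -1 (O); from XOX/OO./..X depth 5

X's best at [XOX/OO./..X]: (1,2)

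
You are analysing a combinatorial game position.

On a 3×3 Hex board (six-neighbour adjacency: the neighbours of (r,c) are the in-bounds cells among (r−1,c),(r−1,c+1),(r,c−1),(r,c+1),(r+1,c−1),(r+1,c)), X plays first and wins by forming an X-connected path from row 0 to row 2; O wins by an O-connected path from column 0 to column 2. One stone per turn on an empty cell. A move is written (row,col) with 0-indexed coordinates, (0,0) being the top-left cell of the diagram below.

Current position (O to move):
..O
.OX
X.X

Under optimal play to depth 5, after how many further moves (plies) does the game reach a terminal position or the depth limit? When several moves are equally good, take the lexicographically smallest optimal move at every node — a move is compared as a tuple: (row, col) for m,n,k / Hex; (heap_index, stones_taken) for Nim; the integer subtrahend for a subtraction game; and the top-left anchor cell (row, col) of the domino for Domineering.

PV length from [..O/.OX/X.X]: 3 plies

p1 O@[..O/.OX/X.X]: (0,0)[O.O/.OX/X.X]+1* (0,1)[.OO/.OX/X.X]+1 (1,0)[..O/OOX/X.X]+1 (2,1)[..O/.OX/XOX]-1
p2 X@[O.O/.OX/X.X]: (0,1)[OXO/.OX/X.X]-1* (1,0)[O.O/XOX/X.X]-1 (2,1)[O.O/.OX/XXX]-1
p3 O@[OXO/.OX/X.X]: (1,0)[OXO/OOX/X.X]+1* (2,1)[OXO/.OX/XOX]-1
p4 X@[OXO/OOX/X.X] terminal -1; root [..O/.OX/X.X] d5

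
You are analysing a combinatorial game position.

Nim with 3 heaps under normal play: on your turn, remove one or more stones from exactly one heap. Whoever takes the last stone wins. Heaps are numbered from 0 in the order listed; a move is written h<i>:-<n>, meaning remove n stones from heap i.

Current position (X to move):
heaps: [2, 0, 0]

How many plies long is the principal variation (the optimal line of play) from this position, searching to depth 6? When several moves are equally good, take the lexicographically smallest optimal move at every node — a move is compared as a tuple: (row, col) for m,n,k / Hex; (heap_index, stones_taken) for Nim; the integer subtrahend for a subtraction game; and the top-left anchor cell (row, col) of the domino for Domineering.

[(2,0,0)] X move#1: h0:-1:-1/(1,0,0), h0:-2:+1/(0,0,0)*
[(0,0,0)] end (terminal -1, O#2); searched (2,0,0) to 6

PV length from [(2,0,0)]: 1 ply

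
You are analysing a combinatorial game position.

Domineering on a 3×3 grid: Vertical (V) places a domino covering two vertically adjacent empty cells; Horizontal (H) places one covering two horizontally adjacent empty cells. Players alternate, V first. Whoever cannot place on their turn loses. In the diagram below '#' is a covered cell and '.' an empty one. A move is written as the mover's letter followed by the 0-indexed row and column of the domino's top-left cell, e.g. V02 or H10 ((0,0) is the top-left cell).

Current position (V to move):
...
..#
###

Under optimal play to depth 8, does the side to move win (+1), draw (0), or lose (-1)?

p1 V@[.../..#/###]: V00[#../#.#/###]-1 V01[.#./.##/###]+1*
p2 H@[.#./.##/###] terminal -1; root [.../..#/###] d8

value(.../..#/###, V) = +1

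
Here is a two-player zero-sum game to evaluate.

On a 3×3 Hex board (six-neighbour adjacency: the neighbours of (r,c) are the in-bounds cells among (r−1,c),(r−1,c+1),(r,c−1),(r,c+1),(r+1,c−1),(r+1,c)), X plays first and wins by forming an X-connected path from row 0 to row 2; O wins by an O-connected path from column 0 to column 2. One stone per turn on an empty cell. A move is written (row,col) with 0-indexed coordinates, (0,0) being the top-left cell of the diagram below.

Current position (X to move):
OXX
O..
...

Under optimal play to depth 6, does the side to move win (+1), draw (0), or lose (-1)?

value(OXX/O../..., X) = +1

[OXX/O../...] X move#1: (1,1):+1/OXX/OX./...*, (1,2):+1/OXX/O.X/..., (2,0):+1/OXX/O../X.., (2,1):+1/OXX/O../.X., (2,2):+1/OXX/O../..X
[OXX/OX./...] O move#2: (1,2):-1/OXX/OXO/...*, (2,0):-1/OXX/OX./O.., (2,1):-1/OXX/OX./.O., (2,2):-1/OXX/OX./..O
[OXX/OXO/...] X move#3: (2,0):+1/OXX/OXO/X..*, (2,1):+1/OXX/OXO/.X., (2,2):+1/OXX/OXO/..X
[OXX/OXO/X..] end (terminal -1, O#4); searched OXX/O../... to 6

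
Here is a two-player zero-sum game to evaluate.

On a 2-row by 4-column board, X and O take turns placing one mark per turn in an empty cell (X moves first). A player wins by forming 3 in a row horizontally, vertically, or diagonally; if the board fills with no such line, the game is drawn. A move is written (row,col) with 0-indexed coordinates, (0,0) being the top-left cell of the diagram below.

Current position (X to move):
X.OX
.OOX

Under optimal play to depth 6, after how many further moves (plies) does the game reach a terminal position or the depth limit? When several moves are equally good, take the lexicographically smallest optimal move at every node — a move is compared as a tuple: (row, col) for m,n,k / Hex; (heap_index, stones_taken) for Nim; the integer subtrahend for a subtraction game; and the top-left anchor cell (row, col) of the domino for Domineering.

PV length from [X.OX/.OOX]: 2 plies

[X.OX/.OOX] X move#1: (0,1):-1/XXOX/.OOX, (1,0):+0/X.OX/XOOX*
[X.OX/XOOX] O move#2: (0,1):+0/XOOX/XOOX*
[XOOX/XOOX] end (terminal +0, X#3); searched X.OX/.OOX to 6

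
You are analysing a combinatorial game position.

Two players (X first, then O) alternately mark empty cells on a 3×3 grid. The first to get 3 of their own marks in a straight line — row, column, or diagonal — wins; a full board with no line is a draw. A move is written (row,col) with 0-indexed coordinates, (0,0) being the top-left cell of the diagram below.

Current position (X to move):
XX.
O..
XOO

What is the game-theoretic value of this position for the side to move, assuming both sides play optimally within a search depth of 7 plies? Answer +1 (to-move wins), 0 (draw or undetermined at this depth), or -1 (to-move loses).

ply 1, X at XX./O../XOO | (0,2)=+1→XXX/O../XOO*; (1,1)=+0→XX./OX./XOO; (1,2)=+0→XX./O.X/XOO
ply 2: XXX/O../XOO is terminal -1 (O); from XX./O../XOO depth 7

value(XX./O../XOO, X) = +1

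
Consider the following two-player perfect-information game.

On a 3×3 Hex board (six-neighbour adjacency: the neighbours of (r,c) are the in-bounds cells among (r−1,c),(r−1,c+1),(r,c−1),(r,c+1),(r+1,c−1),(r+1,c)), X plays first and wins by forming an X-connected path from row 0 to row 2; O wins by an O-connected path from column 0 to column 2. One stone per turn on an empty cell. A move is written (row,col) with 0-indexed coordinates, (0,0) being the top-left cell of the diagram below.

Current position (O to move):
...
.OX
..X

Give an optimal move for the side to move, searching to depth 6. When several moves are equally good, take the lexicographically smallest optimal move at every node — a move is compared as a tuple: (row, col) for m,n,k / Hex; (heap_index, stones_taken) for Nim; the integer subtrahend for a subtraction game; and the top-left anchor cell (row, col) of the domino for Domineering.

[.../.OX/..X] O move#1: (0,0):-1/O../.OX/..X, (0,1):-1/.O./.OX/..X, (0,2):+1/..O/.OX/..X*, (1,0):-1/.../OOX/..X, (2,0):-1/.../.OX/O.X, (2,1):-1/.../.OX/.OX
[..O/.OX/..X] X move#2: (0,0):-1/X.O/.OX/..X*, (0,1):-1/.XO/.OX/..X, (1,0):-1/..O/XOX/..X, (2,0):-1/..O/.OX/X.X, (2,1):-1/..O/.OX/.XX
[X.O/.OX/..X] O move#3: (0,1):+1/XOO/.OX/..X*, (1,0):+1/X.O/OOX/..X, (2,0):+1/X.O/.OX/O.X, (2,1):+1/X.O/.OX/.OX
[XOO/.OX/..X] X move#4: (1,0):-1/XOO/XOX/..X*, (2,0):-1/XOO/.OX/X.X, (2,1):-1/XOO/.OX/.XX
[XOO/XOX/..X] O move#5: (2,0):+1/XOO/XOX/O.X*, (2,1):-1/XOO/XOX/.OX
[XOO/XOX/O.X] end (terminal -1, X#6); searched .../.OX/..X to 6

O's best at [.../.OX/..X]: (0,2)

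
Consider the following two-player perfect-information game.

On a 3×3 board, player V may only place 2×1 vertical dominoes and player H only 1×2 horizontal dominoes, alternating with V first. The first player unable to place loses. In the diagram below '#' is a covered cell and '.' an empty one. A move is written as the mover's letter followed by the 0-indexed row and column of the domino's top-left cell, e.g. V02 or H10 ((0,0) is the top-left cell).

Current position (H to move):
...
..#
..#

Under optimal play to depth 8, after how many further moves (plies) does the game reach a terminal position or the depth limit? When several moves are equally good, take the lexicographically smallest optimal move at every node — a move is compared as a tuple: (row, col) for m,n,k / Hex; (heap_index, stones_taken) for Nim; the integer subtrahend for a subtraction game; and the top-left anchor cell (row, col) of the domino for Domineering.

[.../..#/..#] H move#1: H00:-1/##./..#/..#, H01:-1/.##/..#/..#, H10:+1/.../###/..#*, H20:-1/.../..#/###
[.../###/..#] end (terminal -1, V#2); searched .../..#/..# to 8

PV length from [.../..#/..#]: 1 ply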